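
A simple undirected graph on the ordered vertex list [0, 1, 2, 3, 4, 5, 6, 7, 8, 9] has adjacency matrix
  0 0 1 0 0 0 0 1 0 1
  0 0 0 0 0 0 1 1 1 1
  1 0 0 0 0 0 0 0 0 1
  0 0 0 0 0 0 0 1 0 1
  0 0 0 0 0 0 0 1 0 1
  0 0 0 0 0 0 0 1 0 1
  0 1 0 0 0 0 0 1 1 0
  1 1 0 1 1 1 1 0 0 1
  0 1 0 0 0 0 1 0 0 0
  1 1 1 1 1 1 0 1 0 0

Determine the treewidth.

A width-2 tree decomposition is:
Bags: B1 = {1, 7, 9}  B2 = {5, 7, 9}  B3 = {0, 7, 9}  B4 = {0, 2, 9}  B5 = {3, 7, 9}  B6 = {4, 7, 9}  B7 = {1, 6, 7}  B8 = {1, 6, 8}
Tree: B1–B2, B2–B3, B3–B4, B1–B5, B1–B6, B1–B7, B7–B8
Each bag holds 3 vertices, so the decomposition has width 2, which upper-bounds the treewidth. On the other hand G contains the 3-clique {1, 6, 8}. A clique must lie in a single bag of any decomposition, so no decomposition can have width below 2. The upper and lower bounds meet at 2, so that is the treewidth.

2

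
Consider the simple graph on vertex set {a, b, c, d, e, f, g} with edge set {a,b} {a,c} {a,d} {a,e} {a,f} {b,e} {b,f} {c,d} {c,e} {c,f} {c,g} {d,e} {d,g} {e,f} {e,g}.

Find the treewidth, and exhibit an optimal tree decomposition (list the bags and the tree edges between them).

The largest bag has 4 vertices, giving width 3; this decomposition certifies tw(G) ≤ 3. Conversely, {c, d, e, g} is a clique of size 4, and the vertices of any clique must share a bag in every tree decomposition; so some bag has ≥ 4 vertices and tw(G) ≥ 3. Combining the bounds, tw(G) = 3.

Treewidth 3.
One such decomposition:
Bags: B1 = {a, c, d, e}  B2 = {a, c, e, f}  B3 = {c, d, e, g}  B4 = {a, b, e, f}
Tree: B1–B2, B1–B3, B2–B4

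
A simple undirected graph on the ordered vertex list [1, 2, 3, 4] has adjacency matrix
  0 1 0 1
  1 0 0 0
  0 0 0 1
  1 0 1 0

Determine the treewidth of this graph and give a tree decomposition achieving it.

The largest bag has 2 vertices, giving width 1; this decomposition certifies tw(G) ≤ 1. Since G has at least one edge (e.g. 4–3), it is not an edgeless graph, so tw(G) ≥ 1. Therefore the treewidth is 1.

Treewidth 1.
Bags: B1 = {3, 4}  B2 = {1, 4}  B3 = {1, 2}
Tree: B1–B2, B2–B3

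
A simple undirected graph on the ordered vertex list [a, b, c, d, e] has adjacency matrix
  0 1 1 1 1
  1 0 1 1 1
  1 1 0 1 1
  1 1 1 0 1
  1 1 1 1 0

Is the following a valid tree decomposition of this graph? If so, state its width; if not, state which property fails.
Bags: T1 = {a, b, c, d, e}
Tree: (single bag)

Yes; width 4.

Every vertex of G appears in some bag (union = {a, b, c, d, e}); every edge is covered by a bag; and for each vertex v the set of bags containing v is connected in the bag tree. The decomposition is therefore valid. The largest bag has 5 vertices, so the width is 4.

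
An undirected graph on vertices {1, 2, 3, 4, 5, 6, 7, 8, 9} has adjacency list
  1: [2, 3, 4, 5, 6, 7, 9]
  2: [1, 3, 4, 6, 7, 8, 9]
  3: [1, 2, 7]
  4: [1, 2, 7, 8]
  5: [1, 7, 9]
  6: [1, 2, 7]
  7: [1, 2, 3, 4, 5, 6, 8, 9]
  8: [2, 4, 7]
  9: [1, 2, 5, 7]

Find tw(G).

3

A width-3 tree decomposition is:
Bags: B1 = {1, 2, 7, 9}  B2 = {1, 2, 3, 7}  B3 = {1, 5, 7, 9}  B4 = {1, 2, 4, 7}  B5 = {2, 4, 7, 8}  B6 = {1, 2, 6, 7}
Tree: B1–B2, B1–B3, B1–B4, B4–B5, B1–B6
Every bag has size at most 4, so the width is 4 − 1 = 3 and tw(G) ≤ 3. For the lower bound, the 4 vertices {2, 4, 7, 8} are pairwise adjacent, and any tree decomposition puts a clique entirely inside one bag — forcing width ≥ 3. The upper and lower bounds meet at 3, so that is the treewidth.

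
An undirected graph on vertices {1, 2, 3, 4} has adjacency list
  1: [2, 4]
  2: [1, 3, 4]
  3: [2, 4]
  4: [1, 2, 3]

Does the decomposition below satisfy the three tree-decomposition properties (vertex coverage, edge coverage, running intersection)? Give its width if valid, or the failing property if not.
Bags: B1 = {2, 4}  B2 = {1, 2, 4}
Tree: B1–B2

No — vertex 3 appears in no bag.

A tree decomposition must satisfy three properties: every vertex lies in some bag; for every edge, both endpoints lie together in some bag; and for every vertex, the bags containing it form a connected subtree. Here vertex 3 appears in no bag, so the decomposition is invalid.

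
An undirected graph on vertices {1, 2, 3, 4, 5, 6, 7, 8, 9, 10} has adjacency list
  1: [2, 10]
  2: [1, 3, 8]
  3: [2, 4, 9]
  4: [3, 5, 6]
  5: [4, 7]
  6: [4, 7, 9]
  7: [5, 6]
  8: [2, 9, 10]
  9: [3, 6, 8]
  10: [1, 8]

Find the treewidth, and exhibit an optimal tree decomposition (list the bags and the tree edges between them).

Treewidth 2.
One optimal decomposition is:
Bags: B1 = {4, 5, 7}  B2 = {4, 6, 7}  B3 = {3, 4, 6}  B4 = {3, 6, 9}  B5 = {2, 3, 9}  B6 = {2, 8, 9}  B7 = {1, 2, 8}  B8 = {1, 8, 10}
Tree: B1–B2, B2–B3, B3–B4, B4–B5, B5–B6, B6–B7, B7–B8

Each bag holds 3 vertices, so the decomposition has width 2, which upper-bounds the treewidth. For the lower bound, G contains the cycle 5–7–6–4–5, so G is not a forest; only forests have treewidth ≤ 1, hence tw(G) ≥ 2. Combining the bounds, tw(G) = 2.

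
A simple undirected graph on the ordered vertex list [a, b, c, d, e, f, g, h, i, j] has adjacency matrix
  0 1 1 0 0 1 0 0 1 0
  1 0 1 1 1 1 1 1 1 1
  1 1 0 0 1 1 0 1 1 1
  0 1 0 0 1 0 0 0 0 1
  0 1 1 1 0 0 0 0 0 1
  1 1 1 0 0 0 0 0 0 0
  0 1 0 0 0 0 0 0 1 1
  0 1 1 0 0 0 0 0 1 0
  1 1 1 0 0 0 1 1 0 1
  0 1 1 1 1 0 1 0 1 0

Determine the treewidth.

A width-3 tree decomposition is:
Bags: B1 = {a, b, c, f}  B2 = {a, b, c, i}  B3 = {b, c, i, j}  B4 = {b, c, h, i}  B5 = {b, g, i, j}  B6 = {b, c, e, j}  B7 = {b, d, e, j}
Tree: B1–B2, B2–B3, B3–B4, B3–B5, B3–B6, B6–B7
The largest bag has 4 vertices, giving width 3; this decomposition certifies tw(G) ≤ 3. For the lower bound, the 4 vertices {b, d, e, j} are pairwise adjacent, and any tree decomposition puts a clique entirely inside one bag — forcing width ≥ 3. Therefore the treewidth is 3.

3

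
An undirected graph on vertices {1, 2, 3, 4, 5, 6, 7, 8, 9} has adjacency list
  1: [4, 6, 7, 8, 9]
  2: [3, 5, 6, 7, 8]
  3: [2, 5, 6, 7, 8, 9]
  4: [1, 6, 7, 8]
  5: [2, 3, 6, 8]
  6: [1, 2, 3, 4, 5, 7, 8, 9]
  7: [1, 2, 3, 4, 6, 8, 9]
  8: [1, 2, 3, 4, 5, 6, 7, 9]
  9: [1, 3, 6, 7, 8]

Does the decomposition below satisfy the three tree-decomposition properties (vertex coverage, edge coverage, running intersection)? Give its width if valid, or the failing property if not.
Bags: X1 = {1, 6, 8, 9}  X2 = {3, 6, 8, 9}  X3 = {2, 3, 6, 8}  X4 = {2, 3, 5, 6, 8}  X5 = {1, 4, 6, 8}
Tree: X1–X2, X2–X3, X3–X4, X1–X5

No — vertex 7 appears in no bag.

A tree decomposition must satisfy three properties: every vertex lies in some bag; for every edge, both endpoints lie together in some bag; and for every vertex, the bags containing it form a connected subtree. Here vertex 7 appears in no bag, so the decomposition is invalid.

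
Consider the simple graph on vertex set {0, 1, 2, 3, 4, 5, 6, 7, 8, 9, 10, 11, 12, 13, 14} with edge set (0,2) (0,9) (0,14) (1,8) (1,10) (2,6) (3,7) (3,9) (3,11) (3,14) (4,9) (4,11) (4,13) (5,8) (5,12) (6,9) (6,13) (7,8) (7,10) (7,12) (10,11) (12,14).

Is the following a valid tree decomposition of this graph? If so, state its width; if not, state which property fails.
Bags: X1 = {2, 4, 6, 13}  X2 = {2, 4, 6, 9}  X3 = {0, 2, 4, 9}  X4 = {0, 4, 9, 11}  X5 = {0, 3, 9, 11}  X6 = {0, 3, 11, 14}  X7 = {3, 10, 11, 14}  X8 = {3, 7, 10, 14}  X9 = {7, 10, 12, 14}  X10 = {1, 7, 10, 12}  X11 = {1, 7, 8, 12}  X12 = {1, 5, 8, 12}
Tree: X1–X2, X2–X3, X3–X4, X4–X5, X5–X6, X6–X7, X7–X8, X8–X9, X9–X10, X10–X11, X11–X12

Yes; width 3.

Vertex coverage: the bags together contain {0, 1, 2, 3, 4, 5, 6, 7, 8, 9, 10, 11, 12, 13, 14}, the full vertex set. Edge coverage: each edge of G has both endpoints in at least one bag. Running intersection: for every vertex, the bags containing it form a connected subtree. All three properties hold, so this is a valid tree decomposition of width max|bag| − 1 = 3, and hence tw(G) ≤ 3.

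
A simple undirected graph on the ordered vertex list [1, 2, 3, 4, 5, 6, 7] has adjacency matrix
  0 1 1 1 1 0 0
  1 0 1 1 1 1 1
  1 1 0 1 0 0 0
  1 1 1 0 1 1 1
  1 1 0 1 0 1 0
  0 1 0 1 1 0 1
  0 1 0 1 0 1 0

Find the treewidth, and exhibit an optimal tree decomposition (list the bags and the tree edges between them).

Treewidth 3.
One optimal decomposition is:
Bags: B1 = {1, 2, 4, 5}  B2 = {2, 4, 5, 6}  B3 = {1, 2, 3, 4}  B4 = {2, 4, 6, 7}
Tree: B1–B2, B1–B3, B2–B4

Each bag holds 4 vertices, so the decomposition has width 3, which upper-bounds the treewidth. For the lower bound, the 4 vertices {1, 2, 3, 4} are pairwise adjacent, and any tree decomposition puts a clique entirely inside one bag — forcing width ≥ 3. The upper and lower bounds meet at 3, so that is the treewidth.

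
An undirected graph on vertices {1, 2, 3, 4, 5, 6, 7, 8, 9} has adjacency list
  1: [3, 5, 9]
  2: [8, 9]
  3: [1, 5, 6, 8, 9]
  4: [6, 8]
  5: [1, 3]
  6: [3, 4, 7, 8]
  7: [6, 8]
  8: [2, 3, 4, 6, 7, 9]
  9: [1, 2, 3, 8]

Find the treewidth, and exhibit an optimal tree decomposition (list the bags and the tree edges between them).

The largest bag has 3 vertices, giving width 2; this decomposition certifies tw(G) ≤ 2. Conversely, {2, 8, 9} is a clique of size 3, and the vertices of any clique must share a bag in every tree decomposition; so some bag has ≥ 3 vertices and tw(G) ≥ 2. Hence tw(G) = 2 exactly.

Treewidth 2.
Bags: B1 = {3, 6, 8}  B2 = {3, 8, 9}  B3 = {4, 6, 8}  B4 = {1, 3, 9}  B5 = {2, 8, 9}  B6 = {6, 7, 8}  B7 = {1, 3, 5}
Tree: B1–B2, B1–B3, B2–B4, B2–B5, B1–B6, B4–B7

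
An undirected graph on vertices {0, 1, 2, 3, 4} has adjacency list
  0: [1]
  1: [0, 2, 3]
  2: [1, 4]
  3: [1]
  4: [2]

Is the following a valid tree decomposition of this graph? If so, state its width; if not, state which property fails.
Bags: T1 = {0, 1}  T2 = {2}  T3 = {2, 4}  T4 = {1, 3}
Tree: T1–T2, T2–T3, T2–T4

A tree decomposition must satisfy three properties: every vertex lies in some bag; for every edge, both endpoints lie together in some bag; and for every vertex, the bags containing it form a connected subtree. Here edge (1,2) lies in no bag, so the decomposition is invalid.

No — edge (1,2) lies in no bag.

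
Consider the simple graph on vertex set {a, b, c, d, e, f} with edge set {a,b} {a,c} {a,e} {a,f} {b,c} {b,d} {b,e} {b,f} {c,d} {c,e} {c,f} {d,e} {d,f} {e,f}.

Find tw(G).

A width-4 tree decomposition is:
Bags: B1 = {b, c, d, e, f}  B2 = {a, b, c, e, f}
Tree: B1–B2
The largest bag has 5 vertices, giving width 4; this decomposition certifies tw(G) ≤ 4. For the lower bound, the 5 vertices {b, c, d, e, f} are pairwise adjacent, and any tree decomposition puts a clique entirely inside one bag — forcing width ≥ 4. Therefore the treewidth is 4.

4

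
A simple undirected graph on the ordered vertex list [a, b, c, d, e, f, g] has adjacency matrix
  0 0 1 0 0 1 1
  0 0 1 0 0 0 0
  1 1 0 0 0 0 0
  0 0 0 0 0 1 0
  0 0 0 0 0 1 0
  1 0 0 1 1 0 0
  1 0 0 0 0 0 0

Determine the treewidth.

A width-1 tree decomposition is:
Bags: B1 = {a, f}  B2 = {d, f}  B3 = {a, c}  B4 = {e, f}  B5 = {b, c}  B6 = {a, g}
Tree: B1–B2, B1–B3, B1–B4, B3–B5, B1–B6
Every bag has size at most 2, so the width is 2 − 1 = 1 and tw(G) ≤ 1. G has an edge, so its treewidth is at least 1. The upper and lower bounds meet at 1, so that is the treewidth.

1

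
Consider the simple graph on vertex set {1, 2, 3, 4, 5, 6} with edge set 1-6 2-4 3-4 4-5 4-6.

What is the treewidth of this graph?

1

A width-1 tree decomposition is:
Bags: B1 = {4, 6}  B2 = {1, 6}  B3 = {3, 4}  B4 = {2, 4}  B5 = {4, 5}
Tree: B1–B2, B1–B3, B1–B4, B4–B5
The largest bag has 2 vertices, giving width 1; this decomposition certifies tw(G) ≤ 1. Since G has at least one edge (e.g. 4–6), it is not an edgeless graph, so tw(G) ≥ 1. Therefore the treewidth is 1.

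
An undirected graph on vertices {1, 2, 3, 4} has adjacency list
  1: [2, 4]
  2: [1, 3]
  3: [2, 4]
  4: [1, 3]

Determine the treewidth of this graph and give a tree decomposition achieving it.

Treewidth 2.
One optimal decomposition is:
Bags: B1 = {1, 2, 3}  B2 = {1, 3, 4}
Tree: B1–B2

Every bag has size at most 3, so the width is 3 − 1 = 2 and tw(G) ≤ 2. The edges 3–2–1–4–3 form a cycle, so G is not a tree and its treewidth is at least 2. Hence tw(G) = 2 exactly.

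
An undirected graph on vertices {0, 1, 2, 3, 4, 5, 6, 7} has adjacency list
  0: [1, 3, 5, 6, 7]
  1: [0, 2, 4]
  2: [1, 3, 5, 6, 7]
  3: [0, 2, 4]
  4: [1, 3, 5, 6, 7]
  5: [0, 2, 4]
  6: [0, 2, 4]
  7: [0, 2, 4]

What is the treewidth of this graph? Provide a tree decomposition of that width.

Every bag has size at most 4, so the width is 4 − 1 = 3 and tw(G) ≤ 3. For the lower bound: the 4 vertex sets {2,3}, {0,1}, {4}, {6} are disjoint, each induces a connected subgraph, and every pair is joined by at least one edge of G. Contracting each set to a single vertex therefore yields K_{4} as a minor, and since treewidth is minor-monotone, tw(G) ≥ tw(K_{4}) = 3. Therefore the treewidth is 3.

Treewidth 3.
Bags: B1 = {0, 2, 3, 4}  B2 = {0, 1, 2, 4}  B3 = {0, 2, 4, 6}  B4 = {0, 2, 4, 5}  B5 = {0, 2, 4, 7}
Tree: B1–B2, B2–B3, B3–B4, B4–B5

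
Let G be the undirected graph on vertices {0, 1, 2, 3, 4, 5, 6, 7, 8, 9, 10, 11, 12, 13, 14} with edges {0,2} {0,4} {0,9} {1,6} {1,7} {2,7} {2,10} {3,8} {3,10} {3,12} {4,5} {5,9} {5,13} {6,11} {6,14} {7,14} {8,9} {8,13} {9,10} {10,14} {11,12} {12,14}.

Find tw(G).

A width-3 tree decomposition is:
Bags: B1 = {4, 5, 8, 13}  B2 = {4, 5, 8, 9}  B3 = {0, 4, 8, 9}  B4 = {0, 3, 8, 9}  B5 = {0, 3, 9, 10}  B6 = {0, 2, 3, 10}  B7 = {2, 3, 10, 12}  B8 = {2, 10, 12, 14}  B9 = {2, 7, 12, 14}  B10 = {7, 11, 12, 14}  B11 = {6, 7, 11, 14}  B12 = {1, 6, 7, 11}
Tree: B1–B2, B2–B3, B3–B4, B4–B5, B5–B6, B6–B7, B7–B8, B8–B9, B9–B10, B10–B11, B11–B12
Every bag has size at most 4, so the width is 4 − 1 = 3 and tw(G) ≤ 3. For the lower bound: the 4 vertex sets {4,5,13}, {8}, {9}, {0,2,3,10} are disjoint, each induces a connected subgraph, and every pair is joined by at least one edge of G. Contracting each set to a single vertex therefore yields K_{4} as a minor, and since treewidth is minor-monotone, tw(G) ≥ tw(K_{4}) = 3. Therefore the treewidth is 3.

3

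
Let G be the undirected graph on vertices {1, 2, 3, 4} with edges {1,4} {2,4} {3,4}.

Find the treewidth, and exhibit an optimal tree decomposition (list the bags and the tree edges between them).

Every bag has size at most 2, so the width is 2 − 1 = 1 and tw(G) ≤ 1. Any graph with an edge has treewidth ≥ 1, and G has the edge 3–4. Therefore the treewidth is 1.

Treewidth 1.
Bags: B1 = {3, 4}  B2 = {2, 4}  B3 = {1, 4}
Tree: B1–B2, B2–B3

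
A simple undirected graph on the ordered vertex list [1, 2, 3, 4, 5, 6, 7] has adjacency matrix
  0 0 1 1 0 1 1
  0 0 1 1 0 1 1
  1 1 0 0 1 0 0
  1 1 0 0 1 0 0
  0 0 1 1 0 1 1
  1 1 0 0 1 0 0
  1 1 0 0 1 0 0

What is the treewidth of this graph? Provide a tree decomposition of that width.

Each bag holds 4 vertices, so the decomposition has width 3, which upper-bounds the treewidth. For the lower bound: the 4 vertex sets {2,3}, {1,6}, {5}, {4} are disjoint, each induces a connected subgraph, and every pair is joined by at least one edge of G. Contracting each set to a single vertex therefore yields K_{4} as a minor, and since treewidth is minor-monotone, tw(G) ≥ tw(K_{4}) = 3. Therefore the treewidth is 3.

Treewidth 3.
One optimal decomposition is:
Bags: B1 = {1, 2, 3, 5}  B2 = {1, 2, 5, 6}  B3 = {1, 2, 4, 5}  B4 = {1, 2, 5, 7}
Tree: B1–B2, B2–B3, B3–B4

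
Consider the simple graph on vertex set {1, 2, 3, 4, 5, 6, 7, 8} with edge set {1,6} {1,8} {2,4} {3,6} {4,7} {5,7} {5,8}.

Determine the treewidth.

A width-1 tree decomposition is:
Bags: B1 = {2, 4}  B2 = {4, 7}  B3 = {5, 7}  B4 = {5, 8}  B5 = {1, 8}  B6 = {1, 6}  B7 = {3, 6}
Tree: B1–B2, B2–B3, B3–B4, B4–B5, B5–B6, B6–B7
Every bag has size at most 2, so the width is 2 − 1 = 1 and tw(G) ≤ 1. Any graph with an edge has treewidth ≥ 1, and G has the edge 2–4. Therefore the treewidth is 1.

1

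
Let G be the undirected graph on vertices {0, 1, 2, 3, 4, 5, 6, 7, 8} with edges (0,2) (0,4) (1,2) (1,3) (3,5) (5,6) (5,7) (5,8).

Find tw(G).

A width-1 tree decomposition is:
Bags: B1 = {5, 6}  B2 = {3, 5}  B3 = {1, 3}  B4 = {1, 2}  B5 = {0, 2}  B6 = {5, 8}  B7 = {0, 4}  B8 = {5, 7}
Tree: B1–B2, B2–B3, B3–B4, B4–B5, B2–B6, B5–B7, B2–B8
Each bag holds 2 vertices, so the decomposition has width 1, which upper-bounds the treewidth. Since G has at least one edge (e.g. 5–6), it is not an edgeless graph, so tw(G) ≥ 1. The upper and lower bounds meet at 1, so that is the treewidth.

1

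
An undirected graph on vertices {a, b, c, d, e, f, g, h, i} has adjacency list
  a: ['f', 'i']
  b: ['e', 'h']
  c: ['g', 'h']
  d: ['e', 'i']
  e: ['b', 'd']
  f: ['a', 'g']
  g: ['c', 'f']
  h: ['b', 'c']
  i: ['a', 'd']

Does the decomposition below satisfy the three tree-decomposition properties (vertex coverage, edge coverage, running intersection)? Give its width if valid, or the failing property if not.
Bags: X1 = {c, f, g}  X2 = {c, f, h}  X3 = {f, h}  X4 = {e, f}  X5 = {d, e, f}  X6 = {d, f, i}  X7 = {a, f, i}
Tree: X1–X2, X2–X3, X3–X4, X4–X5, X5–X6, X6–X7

A tree decomposition must satisfy three properties: every vertex lies in some bag; for every edge, both endpoints lie together in some bag; and for every vertex, the bags containing it form a connected subtree. Here vertex b appears in no bag, so the decomposition is invalid.

No — vertex b appears in no bag.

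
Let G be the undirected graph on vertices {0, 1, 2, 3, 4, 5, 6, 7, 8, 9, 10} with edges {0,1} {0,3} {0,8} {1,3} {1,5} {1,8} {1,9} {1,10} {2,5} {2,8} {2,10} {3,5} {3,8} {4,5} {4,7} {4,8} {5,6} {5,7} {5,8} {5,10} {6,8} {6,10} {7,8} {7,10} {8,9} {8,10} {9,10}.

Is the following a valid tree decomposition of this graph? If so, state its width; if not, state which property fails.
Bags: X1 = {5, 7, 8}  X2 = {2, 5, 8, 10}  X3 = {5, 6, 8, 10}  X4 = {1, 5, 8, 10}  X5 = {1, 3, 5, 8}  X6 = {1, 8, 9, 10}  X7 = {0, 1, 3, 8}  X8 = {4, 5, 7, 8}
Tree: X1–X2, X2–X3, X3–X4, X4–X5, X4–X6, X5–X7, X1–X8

A tree decomposition must satisfy three properties: every vertex lies in some bag; for every edge, both endpoints lie together in some bag; and for every vertex, the bags containing it form a connected subtree. Here edge (10,7) lies in no bag, so the decomposition is invalid.

No — edge (10,7) lies in no bag.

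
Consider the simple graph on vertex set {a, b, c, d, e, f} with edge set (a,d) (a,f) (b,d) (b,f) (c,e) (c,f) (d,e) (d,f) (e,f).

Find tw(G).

A width-2 tree decomposition is:
Bags: B1 = {d, e, f}  B2 = {c, e, f}  B3 = {a, d, f}  B4 = {b, d, f}
Tree: B1–B2, B1–B3, B1–B4
Every bag has size at most 3, so the width is 3 − 1 = 2 and tw(G) ≤ 2. On the other hand G contains the 3-clique {d, e, f}. A clique must lie in a single bag of any decomposition, so no decomposition can have width below 2. Hence tw(G) = 2 exactly.

2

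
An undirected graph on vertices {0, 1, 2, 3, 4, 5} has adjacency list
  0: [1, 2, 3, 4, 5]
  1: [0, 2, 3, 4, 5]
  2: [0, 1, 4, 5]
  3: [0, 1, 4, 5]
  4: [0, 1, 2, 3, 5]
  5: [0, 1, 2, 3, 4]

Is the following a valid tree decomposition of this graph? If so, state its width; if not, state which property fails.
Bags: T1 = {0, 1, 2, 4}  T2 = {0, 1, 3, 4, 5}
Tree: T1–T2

A tree decomposition must satisfy three properties: every vertex lies in some bag; for every edge, both endpoints lie together in some bag; and for every vertex, the bags containing it form a connected subtree. Here edge (5,2) lies in no bag, so the decomposition is invalid.

No — edge (5,2) lies in no bag.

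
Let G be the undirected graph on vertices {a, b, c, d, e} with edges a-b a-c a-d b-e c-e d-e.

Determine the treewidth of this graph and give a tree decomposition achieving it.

Treewidth 2.
One such decomposition:
Bags: B1 = {a, b, e}  B2 = {a, c, e}  B3 = {a, d, e}
Tree: B1–B2, B2–B3

Every bag has size at most 3, so the width is 3 − 1 = 2 and tw(G) ≤ 2. The edges b–e–c–a–b form a cycle, so G is not a tree and its treewidth is at least 2. The upper and lower bounds meet at 2, so that is the treewidth.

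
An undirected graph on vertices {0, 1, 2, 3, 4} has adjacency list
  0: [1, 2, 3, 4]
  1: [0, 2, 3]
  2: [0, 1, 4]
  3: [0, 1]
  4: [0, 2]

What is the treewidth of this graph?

A width-2 tree decomposition is:
Bags: B1 = {0, 1, 2}  B2 = {0, 1, 3}  B3 = {0, 2, 4}
Tree: B1–B2, B1–B3
The largest bag has 3 vertices, giving width 2; this decomposition certifies tw(G) ≤ 2. Conversely, {0, 1, 2} is a clique of size 3, and the vertices of any clique must share a bag in every tree decomposition; so some bag has ≥ 3 vertices and tw(G) ≥ 2. Therefore the treewidth is 2.

2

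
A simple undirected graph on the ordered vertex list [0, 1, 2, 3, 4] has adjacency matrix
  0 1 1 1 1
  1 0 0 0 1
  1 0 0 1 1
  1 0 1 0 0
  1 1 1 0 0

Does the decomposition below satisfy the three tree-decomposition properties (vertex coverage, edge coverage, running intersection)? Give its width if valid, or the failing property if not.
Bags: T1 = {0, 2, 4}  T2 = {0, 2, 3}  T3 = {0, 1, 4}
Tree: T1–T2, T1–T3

Checking the three conditions: (i) the bags cover all of {0, 1, 2, 3, 4}; (ii) for each edge, some bag contains both endpoints; (iii) the bags containing any fixed vertex form a subtree. All hold, so the decomposition is valid with width 3 − 1 = 2.

Yes; width 2.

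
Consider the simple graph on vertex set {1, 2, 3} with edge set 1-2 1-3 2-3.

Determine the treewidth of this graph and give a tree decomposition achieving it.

Treewidth 2.
Bags: B1 = {1, 2, 3}
Tree: (single bag)

A single bag containing all 3 vertices is trivially a valid decomposition of width 2. On the other hand G contains the 3-clique {1, 2, 3}. A clique must lie in a single bag of any decomposition, so no decomposition can have width below 2. Hence tw(G) = 2 exactly.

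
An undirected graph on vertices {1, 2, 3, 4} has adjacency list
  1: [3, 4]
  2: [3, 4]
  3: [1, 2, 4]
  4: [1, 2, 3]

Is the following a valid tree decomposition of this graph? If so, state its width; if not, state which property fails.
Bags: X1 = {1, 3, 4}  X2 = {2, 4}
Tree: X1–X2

A tree decomposition must satisfy three properties: every vertex lies in some bag; for every edge, both endpoints lie together in some bag; and for every vertex, the bags containing it form a connected subtree. Here edge (3,2) lies in no bag, so the decomposition is invalid.

No — edge (3,2) lies in no bag.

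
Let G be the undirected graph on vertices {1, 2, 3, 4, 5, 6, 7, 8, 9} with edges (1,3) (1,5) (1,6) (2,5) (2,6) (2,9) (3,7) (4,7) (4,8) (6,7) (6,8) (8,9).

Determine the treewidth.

3

A width-3 tree decomposition is:
Bags: B1 = {1, 3, 5, 7}  B2 = {1, 5, 6, 7}  B3 = {2, 5, 6, 7}  B4 = {2, 4, 6, 7}  B5 = {2, 4, 6, 8}  B6 = {2, 4, 8, 9}
Tree: B1–B2, B2–B3, B3–B4, B4–B5, B5–B6
Each bag holds 4 vertices, so the decomposition has width 3, which upper-bounds the treewidth. For the lower bound: the 4 vertex sets {1,3,5}, {7}, {6}, {2,4,8,9} are disjoint, each induces a connected subgraph, and every pair is joined by at least one edge of G. Contracting each set to a single vertex therefore yields K_{4} as a minor, and since treewidth is minor-monotone, tw(G) ≥ tw(K_{4}) = 3. Hence tw(G) = 3 exactly.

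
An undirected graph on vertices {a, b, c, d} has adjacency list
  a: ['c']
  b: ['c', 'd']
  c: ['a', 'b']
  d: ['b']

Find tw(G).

1

A width-1 tree decomposition is:
Bags: B1 = {b, c}  B2 = {a, c}  B3 = {b, d}
Tree: B1–B2, B1–B3
The largest bag has 2 vertices, giving width 1; this decomposition certifies tw(G) ≤ 1. G has an edge, so its treewidth is at least 1. Combining the bounds, tw(G) = 1.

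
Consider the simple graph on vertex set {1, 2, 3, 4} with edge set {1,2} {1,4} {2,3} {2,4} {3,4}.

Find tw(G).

2

A width-2 tree decomposition is:
Bags: B1 = {1, 2, 4}  B2 = {2, 3, 4}
Tree: B1–B2
Each bag holds 3 vertices, so the decomposition has width 2, which upper-bounds the treewidth. Conversely, {1, 2, 4} is a clique of size 3, and the vertices of any clique must share a bag in every tree decomposition; so some bag has ≥ 3 vertices and tw(G) ≥ 2. Therefore the treewidth is 2.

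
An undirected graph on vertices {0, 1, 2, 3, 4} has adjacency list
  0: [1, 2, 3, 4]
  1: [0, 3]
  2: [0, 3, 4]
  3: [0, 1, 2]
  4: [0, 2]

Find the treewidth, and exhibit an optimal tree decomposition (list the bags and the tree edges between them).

Each bag holds 3 vertices, so the decomposition has width 2, which upper-bounds the treewidth. Conversely, {0, 1, 3} is a clique of size 3, and the vertices of any clique must share a bag in every tree decomposition; so some bag has ≥ 3 vertices and tw(G) ≥ 2. Therefore the treewidth is 2.

Treewidth 2.
One optimal decomposition is:
Bags: B1 = {0, 2, 3}  B2 = {0, 1, 3}  B3 = {0, 2, 4}
Tree: B1–B2, B1–B3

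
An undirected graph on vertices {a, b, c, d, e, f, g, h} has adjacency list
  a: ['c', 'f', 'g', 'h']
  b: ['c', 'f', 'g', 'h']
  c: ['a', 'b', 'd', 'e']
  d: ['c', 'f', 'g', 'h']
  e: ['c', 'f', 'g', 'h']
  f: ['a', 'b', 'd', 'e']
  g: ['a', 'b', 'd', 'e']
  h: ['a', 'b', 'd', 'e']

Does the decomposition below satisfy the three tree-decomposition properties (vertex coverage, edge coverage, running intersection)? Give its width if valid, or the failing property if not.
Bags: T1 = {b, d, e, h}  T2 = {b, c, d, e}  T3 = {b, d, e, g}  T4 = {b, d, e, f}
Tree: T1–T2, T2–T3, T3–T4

A tree decomposition must satisfy three properties: every vertex lies in some bag; for every edge, both endpoints lie together in some bag; and for every vertex, the bags containing it form a connected subtree. Here vertex a appears in no bag, so the decomposition is invalid.

No — vertex a appears in no bag.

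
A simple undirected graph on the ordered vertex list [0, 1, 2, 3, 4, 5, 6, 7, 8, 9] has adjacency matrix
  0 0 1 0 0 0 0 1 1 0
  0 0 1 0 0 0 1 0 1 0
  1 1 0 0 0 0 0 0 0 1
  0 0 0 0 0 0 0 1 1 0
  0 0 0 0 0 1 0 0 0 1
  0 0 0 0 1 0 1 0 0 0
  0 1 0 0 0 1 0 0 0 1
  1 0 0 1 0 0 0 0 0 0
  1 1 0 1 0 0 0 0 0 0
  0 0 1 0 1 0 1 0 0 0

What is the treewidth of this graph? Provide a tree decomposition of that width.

The largest bag has 3 vertices, giving width 2; this decomposition certifies tw(G) ≤ 2. For the lower bound, G contains the cycle 7–3–8–0–7, so G is not a forest; only forests have treewidth ≤ 1, hence tw(G) ≥ 2. The upper and lower bounds meet at 2, so that is the treewidth.

Treewidth 2.
Bags: B1 = {0, 3, 7}  B2 = {0, 3, 8}  B3 = {0, 2, 8}  B4 = {1, 2, 8}  B5 = {1, 2, 9}  B6 = {1, 6, 9}  B7 = {4, 6, 9}  B8 = {4, 5, 6}
Tree: B1–B2, B2–B3, B3–B4, B4–B5, B5–B6, B6–B7, B7–B8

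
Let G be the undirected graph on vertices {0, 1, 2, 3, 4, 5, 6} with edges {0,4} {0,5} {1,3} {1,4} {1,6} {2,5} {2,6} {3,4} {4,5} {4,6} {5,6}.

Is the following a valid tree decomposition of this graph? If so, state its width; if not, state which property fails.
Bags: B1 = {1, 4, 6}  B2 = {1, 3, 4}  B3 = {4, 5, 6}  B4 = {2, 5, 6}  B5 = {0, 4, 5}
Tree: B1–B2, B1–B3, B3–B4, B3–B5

Yes; width 2.

Checking the three conditions: (i) the bags cover all of {0, 1, 2, 3, 4, 5, 6}; (ii) for each edge, some bag contains both endpoints; (iii) the bags containing any fixed vertex form a subtree. All hold, so the decomposition is valid with width 3 − 1 = 2.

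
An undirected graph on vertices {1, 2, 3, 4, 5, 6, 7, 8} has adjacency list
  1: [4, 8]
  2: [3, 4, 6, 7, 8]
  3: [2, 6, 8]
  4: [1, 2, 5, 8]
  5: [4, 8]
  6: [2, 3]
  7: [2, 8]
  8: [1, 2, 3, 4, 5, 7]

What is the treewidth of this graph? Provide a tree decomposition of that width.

The largest bag has 3 vertices, giving width 2; this decomposition certifies tw(G) ≤ 2. On the other hand G contains the 3-clique {1, 4, 8}. A clique must lie in a single bag of any decomposition, so no decomposition can have width below 2. Hence tw(G) = 2 exactly.

Treewidth 2.
One optimal decomposition is:
Bags: B1 = {2, 3, 8}  B2 = {2, 4, 8}  B3 = {2, 7, 8}  B4 = {2, 3, 6}  B5 = {1, 4, 8}  B6 = {4, 5, 8}
Tree: B1–B2, B1–B3, B1–B4, B2–B5, B2–B6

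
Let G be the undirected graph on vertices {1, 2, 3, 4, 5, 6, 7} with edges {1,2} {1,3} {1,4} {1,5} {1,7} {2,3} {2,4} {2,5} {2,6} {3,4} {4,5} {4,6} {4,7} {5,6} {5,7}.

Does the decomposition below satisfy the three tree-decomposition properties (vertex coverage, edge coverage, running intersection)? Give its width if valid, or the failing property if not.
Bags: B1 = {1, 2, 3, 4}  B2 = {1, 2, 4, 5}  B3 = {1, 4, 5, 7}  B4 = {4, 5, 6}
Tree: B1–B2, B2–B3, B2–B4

No — edge (2,6) lies in no bag.

A tree decomposition must satisfy three properties: every vertex lies in some bag; for every edge, both endpoints lie together in some bag; and for every vertex, the bags containing it form a connected subtree. Here edge (2,6) lies in no bag, so the decomposition is invalid.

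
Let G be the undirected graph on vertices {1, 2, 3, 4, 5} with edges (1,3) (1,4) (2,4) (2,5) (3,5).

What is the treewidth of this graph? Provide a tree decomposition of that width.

The largest bag has 3 vertices, giving width 2; this decomposition certifies tw(G) ≤ 2. Since 1–4–2–5–3–1 is a cycle in G, G is not acyclic. Forests are exactly the graphs of treewidth ≤ 1, so tw(G) ≥ 2. Combining the bounds, tw(G) = 2.

Treewidth 2.
One such decomposition:
Bags: B1 = {1, 2, 4}  B2 = {1, 2, 5}  B3 = {1, 3, 5}
Tree: B1–B2, B2–B3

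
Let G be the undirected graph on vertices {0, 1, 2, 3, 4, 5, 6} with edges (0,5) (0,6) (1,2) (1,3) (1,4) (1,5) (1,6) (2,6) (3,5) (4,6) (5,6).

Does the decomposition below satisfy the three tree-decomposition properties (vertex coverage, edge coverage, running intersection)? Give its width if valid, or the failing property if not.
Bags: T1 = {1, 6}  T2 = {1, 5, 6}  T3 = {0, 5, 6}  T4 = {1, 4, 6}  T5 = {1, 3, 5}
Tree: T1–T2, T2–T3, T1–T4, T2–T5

A tree decomposition must satisfy three properties: every vertex lies in some bag; for every edge, both endpoints lie together in some bag; and for every vertex, the bags containing it form a connected subtree. Here vertex 2 appears in no bag, so the decomposition is invalid.

No — vertex 2 appears in no bag.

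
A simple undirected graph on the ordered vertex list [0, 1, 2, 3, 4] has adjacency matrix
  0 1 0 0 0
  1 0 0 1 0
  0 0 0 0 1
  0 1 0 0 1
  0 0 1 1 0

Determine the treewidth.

A width-1 tree decomposition is:
Bags: B1 = {0, 1}  B2 = {1, 3}  B3 = {3, 4}  B4 = {2, 4}
Tree: B1–B2, B2–B3, B3–B4
The largest bag has 2 vertices, giving width 1; this decomposition certifies tw(G) ≤ 1. Any graph with an edge has treewidth ≥ 1, and G has the edge 0–1. Therefore the treewidth is 1.

1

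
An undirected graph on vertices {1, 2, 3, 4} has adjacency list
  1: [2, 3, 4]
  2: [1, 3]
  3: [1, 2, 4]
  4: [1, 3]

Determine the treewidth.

A width-2 tree decomposition is:
Bags: B1 = {1, 2, 3}  B2 = {1, 3, 4}
Tree: B1–B2
Every bag has size at most 3, so the width is 3 − 1 = 2 and tw(G) ≤ 2. On the other hand G contains the 3-clique {1, 2, 3}. A clique must lie in a single bag of any decomposition, so no decomposition can have width below 2. Hence tw(G) = 2 exactly.

2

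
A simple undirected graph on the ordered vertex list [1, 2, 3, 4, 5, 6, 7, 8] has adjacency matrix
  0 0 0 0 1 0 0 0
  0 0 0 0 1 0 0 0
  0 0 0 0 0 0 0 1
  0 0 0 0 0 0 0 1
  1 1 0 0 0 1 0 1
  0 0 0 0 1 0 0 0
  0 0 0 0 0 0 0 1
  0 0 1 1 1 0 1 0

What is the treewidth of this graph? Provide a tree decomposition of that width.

The largest bag has 2 vertices, giving width 1; this decomposition certifies tw(G) ≤ 1. G has an edge, so its treewidth is at least 1. Combining the bounds, tw(G) = 1.

Treewidth 1.
Bags: B1 = {5, 6}  B2 = {2, 5}  B3 = {1, 5}  B4 = {5, 8}  B5 = {7, 8}  B6 = {3, 8}  B7 = {4, 8}
Tree: B1–B2, B1–B3, B2–B4, B4–B5, B5–B6, B4–B7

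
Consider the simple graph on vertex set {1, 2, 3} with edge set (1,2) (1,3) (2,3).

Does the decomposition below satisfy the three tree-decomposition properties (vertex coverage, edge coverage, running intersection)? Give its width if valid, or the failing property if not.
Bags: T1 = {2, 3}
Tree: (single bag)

No — vertex 1 appears in no bag.

A tree decomposition must satisfy three properties: every vertex lies in some bag; for every edge, both endpoints lie together in some bag; and for every vertex, the bags containing it form a connected subtree. Here vertex 1 appears in no bag, so the decomposition is invalid.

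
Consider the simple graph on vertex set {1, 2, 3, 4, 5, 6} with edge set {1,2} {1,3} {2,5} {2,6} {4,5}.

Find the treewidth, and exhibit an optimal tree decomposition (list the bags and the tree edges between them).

The largest bag has 2 vertices, giving width 1; this decomposition certifies tw(G) ≤ 1. Any graph with an edge has treewidth ≥ 1, and G has the edge 1–3. Combining the bounds, tw(G) = 1.

Treewidth 1.
Bags: B1 = {1, 3}  B2 = {1, 2}  B3 = {2, 5}  B4 = {4, 5}  B5 = {2, 6}
Tree: B1–B2, B2–B3, B3–B4, B3–B5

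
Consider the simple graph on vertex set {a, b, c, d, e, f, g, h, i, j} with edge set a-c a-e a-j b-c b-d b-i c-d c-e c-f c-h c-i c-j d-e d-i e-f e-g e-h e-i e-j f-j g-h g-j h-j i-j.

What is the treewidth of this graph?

A width-3 tree decomposition is:
Bags: B1 = {c, e, i, j}  B2 = {c, d, e, i}  B3 = {b, c, d, i}  B4 = {c, e, h, j}  B5 = {a, c, e, j}  B6 = {e, g, h, j}  B7 = {c, e, f, j}
Tree: B1–B2, B2–B3, B1–B4, B4–B5, B4–B6, B1–B7
Every bag has size at most 4, so the width is 4 − 1 = 3 and tw(G) ≤ 3. On the other hand G contains the 4-clique {e, g, h, j}. A clique must lie in a single bag of any decomposition, so no decomposition can have width below 3. Combining the bounds, tw(G) = 3.

3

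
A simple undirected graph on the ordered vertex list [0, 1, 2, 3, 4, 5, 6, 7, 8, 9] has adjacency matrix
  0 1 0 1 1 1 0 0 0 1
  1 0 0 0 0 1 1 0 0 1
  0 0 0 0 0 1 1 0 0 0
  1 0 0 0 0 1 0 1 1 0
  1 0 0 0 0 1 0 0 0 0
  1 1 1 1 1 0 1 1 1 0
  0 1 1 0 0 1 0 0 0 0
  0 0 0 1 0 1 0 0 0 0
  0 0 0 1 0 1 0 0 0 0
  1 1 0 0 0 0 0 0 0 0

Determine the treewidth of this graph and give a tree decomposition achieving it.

Treewidth 2.
One optimal decomposition is:
Bags: B1 = {1, 5, 6}  B2 = {2, 5, 6}  B3 = {0, 1, 5}  B4 = {0, 1, 9}  B5 = {0, 4, 5}  B6 = {0, 3, 5}  B7 = {3, 5, 7}  B8 = {3, 5, 8}
Tree: B1–B2, B1–B3, B3–B4, B3–B5, B5–B6, B6–B7, B6–B8

The largest bag has 3 vertices, giving width 2; this decomposition certifies tw(G) ≤ 2. For the lower bound, the 3 vertices {0, 1, 9} are pairwise adjacent, and any tree decomposition puts a clique entirely inside one bag — forcing width ≥ 2. Therefore the treewidth is 2.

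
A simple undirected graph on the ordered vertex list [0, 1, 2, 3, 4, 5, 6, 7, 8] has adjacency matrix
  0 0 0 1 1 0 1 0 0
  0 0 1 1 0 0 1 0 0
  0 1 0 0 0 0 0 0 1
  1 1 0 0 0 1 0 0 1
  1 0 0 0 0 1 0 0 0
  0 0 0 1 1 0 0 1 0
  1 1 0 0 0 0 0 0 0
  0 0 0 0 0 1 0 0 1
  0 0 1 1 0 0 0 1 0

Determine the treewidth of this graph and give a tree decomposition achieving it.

Each bag holds 4 vertices, so the decomposition has width 3, which upper-bounds the treewidth. For the lower bound: the 4 vertex sets {2,7,8}, {5}, {3}, {0,1,4,6} are disjoint, each induces a connected subgraph, and every pair is joined by at least one edge of G. Contracting each set to a single vertex therefore yields K_{4} as a minor, and since treewidth is minor-monotone, tw(G) ≥ tw(K_{4}) = 3. Hence tw(G) = 3 exactly.

Treewidth 3.
One such decomposition:
Bags: B1 = {2, 5, 7, 8}  B2 = {2, 3, 5, 8}  B3 = {1, 2, 3, 5}  B4 = {1, 3, 4, 5}  B5 = {0, 1, 3, 4}  B6 = {0, 1, 4, 6}
Tree: B1–B2, B2–B3, B3–B4, B4–B5, B5–B6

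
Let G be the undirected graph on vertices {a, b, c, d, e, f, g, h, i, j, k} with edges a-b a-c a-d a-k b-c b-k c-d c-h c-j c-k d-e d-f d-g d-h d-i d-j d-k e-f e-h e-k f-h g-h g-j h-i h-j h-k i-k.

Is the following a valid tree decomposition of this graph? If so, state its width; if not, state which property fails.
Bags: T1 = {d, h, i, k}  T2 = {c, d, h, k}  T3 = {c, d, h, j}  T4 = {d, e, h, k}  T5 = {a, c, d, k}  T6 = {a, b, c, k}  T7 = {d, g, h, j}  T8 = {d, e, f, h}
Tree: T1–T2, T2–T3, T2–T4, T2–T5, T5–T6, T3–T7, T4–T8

Vertex coverage: the bags together contain {a, b, c, d, e, f, g, h, i, j, k}, the full vertex set. Edge coverage: each edge of G has both endpoints in at least one bag. Running intersection: for every vertex, the bags containing it form a connected subtree. All three properties hold, so this is a valid tree decomposition of width max|bag| − 1 = 3, and hence tw(G) ≤ 3.

Yes; width 3.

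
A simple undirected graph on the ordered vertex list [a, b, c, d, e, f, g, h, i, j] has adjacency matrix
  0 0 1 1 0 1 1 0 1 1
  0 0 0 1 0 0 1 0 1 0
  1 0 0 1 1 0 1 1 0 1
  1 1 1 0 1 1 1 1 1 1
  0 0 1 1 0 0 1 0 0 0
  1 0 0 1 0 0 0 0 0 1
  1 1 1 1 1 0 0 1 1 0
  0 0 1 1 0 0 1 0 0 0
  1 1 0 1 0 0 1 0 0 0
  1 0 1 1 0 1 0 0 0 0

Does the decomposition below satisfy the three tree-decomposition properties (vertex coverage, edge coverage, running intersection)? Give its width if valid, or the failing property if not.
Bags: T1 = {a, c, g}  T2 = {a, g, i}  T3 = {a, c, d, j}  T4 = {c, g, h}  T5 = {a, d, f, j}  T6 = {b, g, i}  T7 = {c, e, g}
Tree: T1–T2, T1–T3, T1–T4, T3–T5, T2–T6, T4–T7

No — edge (d,g) lies in no bag.

A tree decomposition must satisfy three properties: every vertex lies in some bag; for every edge, both endpoints lie together in some bag; and for every vertex, the bags containing it form a connected subtree. Here edge (d,g) lies in no bag, so the decomposition is invalid.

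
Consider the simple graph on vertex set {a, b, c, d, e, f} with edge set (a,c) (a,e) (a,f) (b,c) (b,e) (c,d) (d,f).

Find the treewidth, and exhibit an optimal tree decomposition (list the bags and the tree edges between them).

Treewidth 2.
Bags: B1 = {a, d, f}  B2 = {a, c, d}  B3 = {a, c, e}  B4 = {b, c, e}
Tree: B1–B2, B2–B3, B3–B4

The largest bag has 3 vertices, giving width 2; this decomposition certifies tw(G) ≤ 2. Since f–d–c–a–f is a cycle in G, G is not acyclic. Forests are exactly the graphs of treewidth ≤ 1, so tw(G) ≥ 2. Therefore the treewidth is 2.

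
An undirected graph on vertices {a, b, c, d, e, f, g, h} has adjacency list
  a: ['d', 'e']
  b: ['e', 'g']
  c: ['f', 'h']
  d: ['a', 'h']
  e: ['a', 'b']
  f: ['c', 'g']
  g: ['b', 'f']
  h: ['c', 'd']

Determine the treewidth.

A width-2 tree decomposition is:
Bags: B1 = {b, e, g}  B2 = {a, e, g}  B3 = {a, d, g}  B4 = {d, g, h}  B5 = {c, g, h}  B6 = {c, f, g}
Tree: B1–B2, B2–B3, B3–B4, B4–B5, B5–B6
Every bag has size at most 3, so the width is 3 − 1 = 2 and tw(G) ≤ 2. The edges g–b–e–a–d–h–c–f–g form a cycle, so G is not a tree and its treewidth is at least 2. The upper and lower bounds meet at 2, so that is the treewidth.

2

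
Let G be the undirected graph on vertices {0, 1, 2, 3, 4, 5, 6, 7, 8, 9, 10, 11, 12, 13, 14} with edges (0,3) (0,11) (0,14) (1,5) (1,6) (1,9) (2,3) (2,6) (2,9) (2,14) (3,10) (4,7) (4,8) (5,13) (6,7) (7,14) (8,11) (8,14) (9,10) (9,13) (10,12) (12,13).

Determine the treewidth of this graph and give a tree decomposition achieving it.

Treewidth 3.
One optimal decomposition is:
Bags: B1 = {5, 10, 12, 13}  B2 = {5, 9, 10, 13}  B3 = {1, 5, 9, 10}  B4 = {1, 3, 9, 10}  B5 = {1, 2, 3, 9}  B6 = {1, 2, 3, 6}  B7 = {0, 2, 3, 6}  B8 = {0, 2, 6, 14}  B9 = {0, 6, 7, 14}  B10 = {0, 7, 11, 14}  B11 = {7, 8, 11, 14}  B12 = {4, 7, 8, 11}
Tree: B1–B2, B2–B3, B3–B4, B4–B5, B5–B6, B6–B7, B7–B8, B8–B9, B9–B10, B10–B11, B11–B12

Every bag has size at most 4, so the width is 4 − 1 = 3 and tw(G) ≤ 3. For the lower bound: the 4 vertex sets {5,12,13}, {10}, {9}, {1,2,3,6} are disjoint, each induces a connected subgraph, and every pair is joined by at least one edge of G. Contracting each set to a single vertex therefore yields K_{4} as a minor, and since treewidth is minor-monotone, tw(G) ≥ tw(K_{4}) = 3. Therefore the treewidth is 3.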